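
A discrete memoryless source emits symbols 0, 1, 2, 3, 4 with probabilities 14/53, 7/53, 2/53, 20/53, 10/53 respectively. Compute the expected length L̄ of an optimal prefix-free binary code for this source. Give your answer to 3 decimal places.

2.151 bits/symbol

Repeatedly combine the two least-probable nodes; the expected code length is the sum of the merged weights.
merge 2/53 + 7/53 → 9/53
merge 9/53 + 10/53 → 19/53
merge 14/53 + 19/53 → 33/53
merge 20/53 + 33/53 → 1
L = 9/53 + 19/53 + 33/53 + 1 = 114/53 ≈ 2.151 bits/symbol.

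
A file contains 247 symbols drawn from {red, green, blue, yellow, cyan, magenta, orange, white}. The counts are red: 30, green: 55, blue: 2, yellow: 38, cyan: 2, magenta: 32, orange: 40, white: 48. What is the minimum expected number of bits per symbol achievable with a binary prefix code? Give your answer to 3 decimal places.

Probabilities are the counts divided by 247.
Repeatedly combine the two least-probable nodes; the expected code length is the sum of the merged weights.
merge 2/247 + 2/247 → 4/247
merge 4/247 + 30/247 → 34/247
merge 32/247 + 34/247 → 66/247
merge 2/13 + 40/247 → 6/19
merge 48/247 + 55/247 → 103/247
merge 66/247 + 6/19 → 144/247
merge 103/247 + 144/247 → 1
L = 4/247 + 34/247 + 66/247 + 6/19 + 103/247 + 144/247 + 1 = 52/19 ≈ 2.737 bits/symbol.

2.737 bits/symbol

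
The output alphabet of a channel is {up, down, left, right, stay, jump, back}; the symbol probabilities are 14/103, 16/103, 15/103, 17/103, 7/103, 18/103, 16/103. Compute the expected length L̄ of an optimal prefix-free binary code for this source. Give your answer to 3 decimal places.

2.825 bits/symbol

Repeatedly combine the two least-probable nodes; the expected code length is the sum of the merged weights.
merge 7/103 + 14/103 → 21/103
merge 15/103 + 16/103 → 31/103
merge 16/103 + 17/103 → 33/103
merge 18/103 + 21/103 → 39/103
merge 31/103 + 33/103 → 64/103
merge 39/103 + 64/103 → 1
L = 21/103 + 31/103 + 33/103 + 39/103 + 64/103 + 1 = 291/103 ≈ 2.825 bits/symbol.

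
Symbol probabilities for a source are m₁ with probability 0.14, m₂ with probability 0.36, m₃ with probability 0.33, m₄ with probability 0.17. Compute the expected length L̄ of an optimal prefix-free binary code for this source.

Repeatedly combine the two least-probable nodes; the expected code length is the sum of the merged weights.
merge 7/50 + 17/100 → 31/100
merge 31/100 + 33/100 → 16/25
merge 9/25 + 16/25 → 1
L = 31/100 + 16/25 + 1 = 39/20 = 1.95 bits/symbol.

1.95 bits/symbol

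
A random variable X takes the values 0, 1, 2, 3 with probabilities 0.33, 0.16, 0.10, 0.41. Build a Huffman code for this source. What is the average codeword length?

1.85 bits/symbol

Repeatedly combine the two least-probable nodes; the expected code length is the sum of the merged weights.
merge 1/10 + 4/25 → 13/50
merge 13/50 + 33/100 → 59/100
merge 41/100 + 59/100 → 1
L = 13/50 + 59/100 + 1 = 37/20 = 1.85 bits/symbol.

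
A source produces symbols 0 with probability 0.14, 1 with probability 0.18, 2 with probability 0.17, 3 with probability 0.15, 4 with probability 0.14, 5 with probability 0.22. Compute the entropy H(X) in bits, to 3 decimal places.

H = −Σ pᵢ log₂ pᵢ.
−0.14·log₂(0.14) = 0.3971
−0.18·log₂(0.18) = 0.4453
−0.17·log₂(0.17) = 0.4346
−0.15·log₂(0.15) = 0.4105
−0.14·log₂(0.14) = 0.3971
−0.22·log₂(0.22) = 0.4806
Sum ≈ 2.5652 → 2.565 bits.

2.565 bits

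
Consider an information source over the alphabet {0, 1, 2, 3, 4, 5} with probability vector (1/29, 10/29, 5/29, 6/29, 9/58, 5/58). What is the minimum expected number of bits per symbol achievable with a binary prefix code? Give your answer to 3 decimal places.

Repeatedly combine the two least-probable nodes; the expected code length is the sum of the merged weights.
merge 1/29 + 5/58 → 7/58
merge 7/58 + 9/58 → 8/29
merge 5/29 + 6/29 → 11/29
merge 8/29 + 10/29 → 18/29
merge 11/29 + 18/29 → 1
L = 7/58 + 8/29 + 11/29 + 18/29 + 1 = 139/58 ≈ 2.397 bits/symbol.

2.397 bits/symbol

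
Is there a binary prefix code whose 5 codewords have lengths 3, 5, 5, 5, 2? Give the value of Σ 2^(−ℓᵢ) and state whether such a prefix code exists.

With common denominator 2^5 = 32: Σ 2^(−ℓᵢ) = 4/32 + 1/32 + 1/32 + 1/32 + 8/32 = 15/32 = 0.46875.
Kraft's inequality requires Σ ≤ 1; here Σ = 0.46875 ≤ 1, so such a prefix code exists.

0.46875; yes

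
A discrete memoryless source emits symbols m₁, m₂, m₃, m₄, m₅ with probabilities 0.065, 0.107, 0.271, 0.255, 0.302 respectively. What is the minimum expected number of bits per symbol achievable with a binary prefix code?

Repeatedly combine the two least-probable nodes; the expected code length is the sum of the merged weights.
merge 13/200 + 107/1000 → 43/250
merge 43/250 + 51/200 → 427/1000
merge 271/1000 + 151/500 → 573/1000
merge 427/1000 + 573/1000 → 1
L = 43/250 + 427/1000 + 573/1000 + 1 = 543/250 = 2.172 bits/symbol.

2.172 bits/symbol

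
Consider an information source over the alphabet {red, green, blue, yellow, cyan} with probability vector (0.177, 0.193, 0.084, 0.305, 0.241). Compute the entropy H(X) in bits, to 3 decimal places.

H = −Σ pᵢ log₂ pᵢ.
−0.177·log₂(0.177) = 0.4422
−0.193·log₂(0.193) = 0.4581
−0.084·log₂(0.084) = 0.3002
−0.305·log₂(0.305) = 0.5225
−0.241·log₂(0.241) = 0.4947
Sum ≈ 2.2176 → 2.218 bits.

2.218 bits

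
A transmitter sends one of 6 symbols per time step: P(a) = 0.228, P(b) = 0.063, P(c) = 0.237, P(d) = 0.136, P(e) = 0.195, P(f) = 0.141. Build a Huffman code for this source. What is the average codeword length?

2.535 bits/symbol

Repeatedly combine the two least-probable nodes; the expected code length is the sum of the merged weights.
merge 63/1000 + 17/125 → 199/1000
merge 141/1000 + 39/200 → 42/125
merge 199/1000 + 57/250 → 427/1000
merge 237/1000 + 42/125 → 573/1000
merge 427/1000 + 573/1000 → 1
L = 199/1000 + 42/125 + 427/1000 + 573/1000 + 1 = 507/200 = 2.535 bits/symbol.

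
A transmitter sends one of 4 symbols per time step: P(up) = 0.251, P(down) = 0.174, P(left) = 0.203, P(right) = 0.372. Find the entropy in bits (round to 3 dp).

1.937 bits

H = −Σ pᵢ log₂ pᵢ.
−0.251·log₂(0.251) = 0.5006
−0.174·log₂(0.174) = 0.4390
−0.203·log₂(0.203) = 0.4670
−0.372·log₂(0.372) = 0.5307
Sum ≈ 1.9372 → 1.937 bits.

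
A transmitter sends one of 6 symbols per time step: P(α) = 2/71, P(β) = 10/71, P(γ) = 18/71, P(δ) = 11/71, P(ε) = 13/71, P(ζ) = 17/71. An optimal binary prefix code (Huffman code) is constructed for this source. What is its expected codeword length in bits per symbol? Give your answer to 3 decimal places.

2.493 bits/symbol

Repeatedly combine the two least-probable nodes; the expected code length is the sum of the merged weights.
merge 2/71 + 10/71 → 12/71
merge 11/71 + 12/71 → 23/71
merge 13/71 + 17/71 → 30/71
merge 18/71 + 23/71 → 41/71
merge 30/71 + 41/71 → 1
L = 12/71 + 23/71 + 30/71 + 41/71 + 1 = 177/71 ≈ 2.493 bits/symbol.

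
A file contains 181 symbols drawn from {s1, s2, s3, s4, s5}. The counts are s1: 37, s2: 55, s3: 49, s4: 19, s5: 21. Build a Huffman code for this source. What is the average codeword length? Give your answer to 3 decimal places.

Probabilities are the counts divided by 181.
Repeatedly combine the two least-probable nodes; the expected code length is the sum of the merged weights.
merge 19/181 + 21/181 → 40/181
merge 37/181 + 40/181 → 77/181
merge 49/181 + 55/181 → 104/181
merge 77/181 + 104/181 → 1
L = 40/181 + 77/181 + 104/181 + 1 = 402/181 ≈ 2.221 bits/symbol.

2.221 bits/symbol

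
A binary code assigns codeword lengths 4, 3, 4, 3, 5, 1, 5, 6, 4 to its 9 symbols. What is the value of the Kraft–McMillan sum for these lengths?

With common denominator 2^6 = 64: Σ 2^(−ℓᵢ) = 4/64 + 8/64 + 4/64 + 8/64 + 2/64 + 32/64 + 2/64 + 1/64 + 4/64 = 65/64 = 1.015625.

1.015625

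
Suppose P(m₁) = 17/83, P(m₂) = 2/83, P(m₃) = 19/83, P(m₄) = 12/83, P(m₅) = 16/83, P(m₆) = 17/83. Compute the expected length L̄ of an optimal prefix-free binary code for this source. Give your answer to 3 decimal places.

Repeatedly combine the two least-probable nodes; the expected code length is the sum of the merged weights.
merge 2/83 + 12/83 → 14/83
merge 14/83 + 16/83 → 30/83
merge 17/83 + 17/83 → 34/83
merge 19/83 + 30/83 → 49/83
merge 34/83 + 49/83 → 1
L = 14/83 + 30/83 + 34/83 + 49/83 + 1 = 210/83 ≈ 2.530 bits/symbol.

2.530 bits/symbol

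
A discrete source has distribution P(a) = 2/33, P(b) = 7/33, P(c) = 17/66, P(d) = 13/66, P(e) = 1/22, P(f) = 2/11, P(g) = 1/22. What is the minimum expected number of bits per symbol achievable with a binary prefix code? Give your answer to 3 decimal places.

Repeatedly combine the two least-probable nodes; the expected code length is the sum of the merged weights.
merge 1/22 + 1/22 → 1/11
merge 2/33 + 1/11 → 5/33
merge 5/33 + 2/11 → 1/3
merge 13/66 + 7/33 → 9/22
merge 17/66 + 1/3 → 13/22
merge 9/22 + 13/22 → 1
L = 1/11 + 5/33 + 1/3 + 9/22 + 13/22 + 1 = 85/33 ≈ 2.576 bits/symbol.

2.576 bits/symbol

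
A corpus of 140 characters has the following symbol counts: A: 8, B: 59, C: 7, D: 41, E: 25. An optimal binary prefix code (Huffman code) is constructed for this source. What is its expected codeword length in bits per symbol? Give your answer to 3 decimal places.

Probabilities are the counts divided by 140.
Repeatedly combine the two least-probable nodes; the expected code length is the sum of the merged weights.
merge 1/20 + 2/35 → 3/28
merge 3/28 + 5/28 → 2/7
merge 2/7 + 41/140 → 81/140
merge 59/140 + 81/140 → 1
L = 3/28 + 2/7 + 81/140 + 1 = 69/35 ≈ 1.971 bits/symbol.

1.971 bits/symbol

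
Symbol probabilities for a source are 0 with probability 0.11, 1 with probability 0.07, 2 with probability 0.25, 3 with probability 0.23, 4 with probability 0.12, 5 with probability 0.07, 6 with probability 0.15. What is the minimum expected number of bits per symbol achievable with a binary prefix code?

2.66 bits/symbol

Repeatedly combine the two least-probable nodes; the expected code length is the sum of the merged weights.
merge 7/100 + 7/100 → 7/50
merge 11/100 + 3/25 → 23/100
merge 7/50 + 3/20 → 29/100
merge 23/100 + 23/100 → 23/50
merge 1/4 + 29/100 → 27/50
merge 23/50 + 27/50 → 1
L = 7/50 + 23/100 + 29/100 + 23/50 + 27/50 + 1 = 133/50 = 2.66 bits/symbol.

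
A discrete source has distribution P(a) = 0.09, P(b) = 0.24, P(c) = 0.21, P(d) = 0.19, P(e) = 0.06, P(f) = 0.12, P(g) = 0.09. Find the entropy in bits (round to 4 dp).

2.6581 bits

H = −Σ pᵢ log₂ pᵢ.
−0.09·log₂(0.09) = 0.3127
−0.24·log₂(0.24) = 0.4941
−0.21·log₂(0.21) = 0.4728
−0.19·log₂(0.19) = 0.4552
−0.06·log₂(0.06) = 0.2435
−0.12·log₂(0.12) = 0.3671
−0.09·log₂(0.09) = 0.3127
Sum ≈ 2.6581 → 2.6581 bits.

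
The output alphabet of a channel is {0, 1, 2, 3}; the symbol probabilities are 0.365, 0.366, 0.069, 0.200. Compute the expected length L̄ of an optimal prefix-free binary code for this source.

Repeatedly combine the two least-probable nodes; the expected code length is the sum of the merged weights.
merge 69/1000 + 1/5 → 269/1000
merge 269/1000 + 73/200 → 317/500
merge 183/500 + 317/500 → 1
L = 269/1000 + 317/500 + 1 = 1903/1000 = 1.903 bits/symbol.

1.903 bits/symbol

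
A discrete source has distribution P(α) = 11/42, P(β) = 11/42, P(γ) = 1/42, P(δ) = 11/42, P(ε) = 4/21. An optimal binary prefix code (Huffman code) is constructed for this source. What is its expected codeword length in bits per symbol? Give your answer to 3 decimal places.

Repeatedly combine the two least-probable nodes; the expected code length is the sum of the merged weights.
merge 1/42 + 4/21 → 3/14
merge 3/14 + 11/42 → 10/21
merge 11/42 + 11/42 → 11/21
merge 10/21 + 11/21 → 1
L = 3/14 + 10/21 + 11/21 + 1 = 31/14 ≈ 2.214 bits/symbol.

2.214 bits/symbol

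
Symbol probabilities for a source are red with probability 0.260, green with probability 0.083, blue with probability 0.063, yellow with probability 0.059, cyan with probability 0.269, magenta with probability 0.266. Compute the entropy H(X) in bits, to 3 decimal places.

2.313 bits

H = −Σ pᵢ log₂ pᵢ.
−0.260·log₂(0.260) = 0.5053
−0.083·log₂(0.083) = 0.2980
−0.063·log₂(0.063) = 0.2513
−0.059·log₂(0.059) = 0.2409
−0.269·log₂(0.269) = 0.5096
−0.266·log₂(0.266) = 0.5082
Sum ≈ 2.3133 → 2.313 bits.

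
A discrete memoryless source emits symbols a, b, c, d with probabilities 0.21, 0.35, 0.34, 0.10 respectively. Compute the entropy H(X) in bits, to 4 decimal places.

1.8643 bits

H = −Σ pᵢ log₂ pᵢ.
−0.21·log₂(0.21) = 0.4728
−0.35·log₂(0.35) = 0.5301
−0.34·log₂(0.34) = 0.5292
−0.10·log₂(0.10) = 0.3322
Sum ≈ 1.8643 → 1.8643 bits.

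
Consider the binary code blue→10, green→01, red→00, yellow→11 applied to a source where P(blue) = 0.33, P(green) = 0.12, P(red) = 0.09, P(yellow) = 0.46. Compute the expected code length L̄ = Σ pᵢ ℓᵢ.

L̄ = Σ pᵢ·ℓᵢ = 0.33·2 + 0.12·2 + 0.09·2 + 0.46·2 = 2 bits/symbol.

2 bits/symbol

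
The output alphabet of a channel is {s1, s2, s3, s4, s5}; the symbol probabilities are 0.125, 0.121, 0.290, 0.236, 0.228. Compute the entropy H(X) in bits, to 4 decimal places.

H = −Σ pᵢ log₂ pᵢ.
−0.125·log₂(0.125) = 0.3750
−0.121·log₂(0.121) = 0.3687
−0.290·log₂(0.290) = 0.5179
−0.236·log₂(0.236) = 0.4916
−0.228·log₂(0.228) = 0.4863
Sum ≈ 2.2395 → 2.2395 bits.

2.2395 bits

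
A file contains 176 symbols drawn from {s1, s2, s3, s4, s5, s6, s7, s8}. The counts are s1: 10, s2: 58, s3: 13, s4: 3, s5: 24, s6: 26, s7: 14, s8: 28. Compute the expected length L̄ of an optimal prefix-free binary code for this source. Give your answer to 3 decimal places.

Probabilities are the counts divided by 176.
Repeatedly combine the two least-probable nodes; the expected code length is the sum of the merged weights.
merge 3/176 + 5/88 → 13/176
merge 13/176 + 13/176 → 13/88
merge 7/88 + 3/22 → 19/88
merge 13/88 + 13/88 → 13/44
merge 7/44 + 19/88 → 3/8
merge 13/44 + 29/88 → 5/8
merge 3/8 + 5/8 → 1
L = 13/176 + 13/88 + 19/88 + 13/44 + 3/8 + 5/8 + 1 = 481/176 ≈ 2.733 bits/symbol.

2.733 bits/symbol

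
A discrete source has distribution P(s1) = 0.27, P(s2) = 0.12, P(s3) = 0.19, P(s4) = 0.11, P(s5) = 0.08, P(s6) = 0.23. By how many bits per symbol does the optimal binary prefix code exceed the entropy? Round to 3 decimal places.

Entropy H = −Σ p log₂ p ≈ 2.4618 bits.
Huffman merges: 2/25+11/100→19/100; 3/25+19/100→31/100; 19/100+23/100→21/50; 27/100+31/100→29/50; 21/50+29/50→1. L = 5/2 ≈ 2.5000.
L − H = 2.5000 − 2.4618 = 0.038 bits.

0.038 bits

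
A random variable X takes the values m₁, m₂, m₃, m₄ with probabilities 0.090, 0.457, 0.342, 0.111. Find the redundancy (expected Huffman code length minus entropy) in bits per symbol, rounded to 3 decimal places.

Entropy H = −Σ p log₂ p ≈ 1.7104 bits.
Huffman merges: 9/100+111/1000→201/1000; 201/1000+171/500→543/1000; 457/1000+543/1000→1. L = 218/125 ≈ 1.7440.
L − H = 1.7440 − 1.7104 = 0.034 bits.

0.034 bits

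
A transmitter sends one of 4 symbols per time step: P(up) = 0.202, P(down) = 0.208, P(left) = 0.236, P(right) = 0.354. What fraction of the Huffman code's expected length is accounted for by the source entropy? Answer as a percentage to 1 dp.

Entropy H = −Σ p log₂ p ≈ 1.9593 bits.
Huffman merges: 101/500+26/125→41/100; 59/250+177/500→59/100; 41/100+59/100→1. L = 2 ≈ 2.0000.
Efficiency = H/L = 1.9593/2.0000 = 98.0%.

98.0%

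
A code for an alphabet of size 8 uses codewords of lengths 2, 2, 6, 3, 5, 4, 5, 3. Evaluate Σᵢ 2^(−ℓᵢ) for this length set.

With common denominator 2^6 = 64: Σ 2^(−ℓᵢ) = 16/64 + 16/64 + 1/64 + 8/64 + 2/64 + 4/64 + 2/64 + 8/64 = 57/64 = 0.890625.

0.890625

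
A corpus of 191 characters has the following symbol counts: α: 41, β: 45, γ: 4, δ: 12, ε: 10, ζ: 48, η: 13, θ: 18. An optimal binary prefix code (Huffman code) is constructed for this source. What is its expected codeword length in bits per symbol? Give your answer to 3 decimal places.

2.670 bits/symbol

Probabilities are the counts divided by 191.
Repeatedly combine the two least-probable nodes; the expected code length is the sum of the merged weights.
merge 4/191 + 10/191 → 14/191
merge 12/191 + 13/191 → 25/191
merge 14/191 + 18/191 → 32/191
merge 25/191 + 32/191 → 57/191
merge 41/191 + 45/191 → 86/191
merge 48/191 + 57/191 → 105/191
merge 86/191 + 105/191 → 1
L = 14/191 + 25/191 + 32/191 + 57/191 + 86/191 + 105/191 + 1 = 510/191 ≈ 2.670 bits/symbol.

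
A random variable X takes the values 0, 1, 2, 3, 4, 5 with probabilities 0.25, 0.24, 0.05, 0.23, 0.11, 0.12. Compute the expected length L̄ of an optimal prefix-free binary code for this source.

Repeatedly combine the two least-probable nodes; the expected code length is the sum of the merged weights.
merge 1/20 + 11/100 → 4/25
merge 3/25 + 4/25 → 7/25
merge 23/100 + 6/25 → 47/100
merge 1/4 + 7/25 → 53/100
merge 47/100 + 53/100 → 1
L = 4/25 + 7/25 + 47/100 + 53/100 + 1 = 61/25 = 2.44 bits/symbol.

2.44 bits/symbol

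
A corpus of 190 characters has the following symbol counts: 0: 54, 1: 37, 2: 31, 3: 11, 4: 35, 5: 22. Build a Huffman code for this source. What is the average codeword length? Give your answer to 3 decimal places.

2.511 bits/symbol

Probabilities are the counts divided by 190.
Repeatedly combine the two least-probable nodes; the expected code length is the sum of the merged weights.
merge 11/190 + 11/95 → 33/190
merge 31/190 + 33/190 → 32/95
merge 7/38 + 37/190 → 36/95
merge 27/95 + 32/95 → 59/95
merge 36/95 + 59/95 → 1
L = 33/190 + 32/95 + 36/95 + 59/95 + 1 = 477/190 ≈ 2.511 bits/symbol.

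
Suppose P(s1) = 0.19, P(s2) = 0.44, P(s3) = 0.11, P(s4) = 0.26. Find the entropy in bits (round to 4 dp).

1.8319 bits

H = −Σ pᵢ log₂ pᵢ.
−0.19·log₂(0.19) = 0.4552
−0.44·log₂(0.44) = 0.5211
−0.11·log₂(0.11) = 0.3503
−0.26·log₂(0.26) = 0.5053
Sum ≈ 1.8319 → 1.8319 bits.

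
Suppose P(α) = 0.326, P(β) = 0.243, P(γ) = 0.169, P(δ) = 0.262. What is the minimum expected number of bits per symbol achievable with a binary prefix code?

2 bits/symbol

Repeatedly combine the two least-probable nodes; the expected code length is the sum of the merged weights.
merge 169/1000 + 243/1000 → 103/250
merge 131/500 + 163/500 → 147/250
merge 103/250 + 147/250 → 1
L = 103/250 + 147/250 + 1 = 2 bits/symbol.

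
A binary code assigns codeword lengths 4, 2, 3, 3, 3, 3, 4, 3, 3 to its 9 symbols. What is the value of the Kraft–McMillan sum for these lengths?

With common denominator 2^4 = 16: Σ 2^(−ℓᵢ) = 1/16 + 4/16 + 2/16 + 2/16 + 2/16 + 2/16 + 1/16 + 2/16 + 2/16 = 18/16 = 1.125.

1.125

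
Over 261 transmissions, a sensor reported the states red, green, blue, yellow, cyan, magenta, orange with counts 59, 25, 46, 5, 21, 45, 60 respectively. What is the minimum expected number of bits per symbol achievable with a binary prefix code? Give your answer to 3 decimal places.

Probabilities are the counts divided by 261.
Repeatedly combine the two least-probable nodes; the expected code length is the sum of the merged weights.
merge 5/261 + 7/87 → 26/261
merge 25/261 + 26/261 → 17/87
merge 5/29 + 46/261 → 91/261
merge 17/87 + 59/261 → 110/261
merge 20/87 + 91/261 → 151/261
merge 110/261 + 151/261 → 1
L = 26/261 + 17/87 + 91/261 + 110/261 + 151/261 + 1 = 230/87 ≈ 2.644 bits/symbol.

2.644 bits/symbol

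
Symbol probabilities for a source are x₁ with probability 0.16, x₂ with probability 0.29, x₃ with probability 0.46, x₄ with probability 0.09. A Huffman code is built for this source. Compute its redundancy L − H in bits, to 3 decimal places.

0.021 bits

Entropy H = −Σ p log₂ p ≈ 1.7689 bits.
Huffman merges: 9/100+4/25→1/4; 1/4+29/100→27/50; 23/50+27/50→1. L = 179/100 ≈ 1.7900.
L − H = 1.7900 − 1.7689 = 0.021 bits.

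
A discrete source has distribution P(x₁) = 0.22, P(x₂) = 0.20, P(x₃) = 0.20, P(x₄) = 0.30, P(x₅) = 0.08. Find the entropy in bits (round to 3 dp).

2.222 bits

H = −Σ pᵢ log₂ pᵢ.
−0.22·log₂(0.22) = 0.4806
−0.20·log₂(0.20) = 0.4644
−0.20·log₂(0.20) = 0.4644
−0.30·log₂(0.30) = 0.5211
−0.08·log₂(0.08) = 0.2915
Sum ≈ 2.2219 → 2.222 bits.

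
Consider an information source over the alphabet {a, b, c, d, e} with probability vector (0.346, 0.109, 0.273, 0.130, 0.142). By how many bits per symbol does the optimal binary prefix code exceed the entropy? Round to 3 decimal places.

Entropy H = −Σ p log₂ p ≈ 2.1722 bits.
Huffman merges: 109/1000+13/100→239/1000; 71/500+239/1000→381/1000; 273/1000+173/500→619/1000; 381/1000+619/1000→1. L = 2239/1000 ≈ 2.2390.
L − H = 2.2390 − 2.1722 = 0.067 bits.

0.067 bits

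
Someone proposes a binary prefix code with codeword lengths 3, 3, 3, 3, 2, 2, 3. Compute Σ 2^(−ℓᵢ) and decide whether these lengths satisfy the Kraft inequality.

1.125; no

With common denominator 2^3 = 8: Σ 2^(−ℓᵢ) = 1/8 + 1/8 + 1/8 + 1/8 + 2/8 + 2/8 + 1/8 = 9/8 = 1.125.
Kraft's inequality requires Σ ≤ 1; here Σ = 1.125 > 1, so no such prefix code exists.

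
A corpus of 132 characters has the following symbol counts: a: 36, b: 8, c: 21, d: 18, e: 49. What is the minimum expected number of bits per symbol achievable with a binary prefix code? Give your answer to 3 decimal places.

Probabilities are the counts divided by 132.
Repeatedly combine the two least-probable nodes; the expected code length is the sum of the merged weights.
merge 2/33 + 3/22 → 13/66
merge 7/44 + 13/66 → 47/132
merge 3/11 + 47/132 → 83/132
merge 49/132 + 83/132 → 1
L = 13/66 + 47/132 + 83/132 + 1 = 24/11 ≈ 2.182 bits/symbol.

2.182 bits/symbol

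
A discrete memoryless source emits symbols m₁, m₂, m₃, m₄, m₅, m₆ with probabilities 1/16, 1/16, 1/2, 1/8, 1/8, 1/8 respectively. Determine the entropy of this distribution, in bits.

2.125 bits

Each probability is a power of 1/2, so log₂(1/p) is an integer.
H = Σ p·log₂(1/p) = 1/16·4 + 1/16·4 + 1/2·1 + 1/8·3 + 1/8·3 + 1/8·3 = 2.125 bits.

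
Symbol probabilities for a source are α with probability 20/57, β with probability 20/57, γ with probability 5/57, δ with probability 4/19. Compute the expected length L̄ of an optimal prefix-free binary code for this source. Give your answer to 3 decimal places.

1.947 bits/symbol

Repeatedly combine the two least-probable nodes; the expected code length is the sum of the merged weights.
merge 5/57 + 4/19 → 17/57
merge 17/57 + 20/57 → 37/57
merge 20/57 + 37/57 → 1
L = 17/57 + 37/57 + 1 = 37/19 ≈ 1.947 bits/symbol.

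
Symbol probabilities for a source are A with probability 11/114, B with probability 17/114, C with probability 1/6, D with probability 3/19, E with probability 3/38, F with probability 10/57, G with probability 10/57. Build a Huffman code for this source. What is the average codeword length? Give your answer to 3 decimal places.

2.825 bits/symbol

Repeatedly combine the two least-probable nodes; the expected code length is the sum of the merged weights.
merge 3/38 + 11/114 → 10/57
merge 17/114 + 3/19 → 35/114
merge 1/6 + 10/57 → 13/38
merge 10/57 + 10/57 → 20/57
merge 35/114 + 13/38 → 37/57
merge 20/57 + 37/57 → 1
L = 10/57 + 35/114 + 13/38 + 20/57 + 37/57 + 1 = 161/57 ≈ 2.825 bits/symbol.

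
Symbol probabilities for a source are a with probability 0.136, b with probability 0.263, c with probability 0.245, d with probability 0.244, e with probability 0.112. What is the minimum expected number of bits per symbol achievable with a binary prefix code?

2.248 bits/symbol

Repeatedly combine the two least-probable nodes; the expected code length is the sum of the merged weights.
merge 14/125 + 17/125 → 31/125
merge 61/250 + 49/200 → 489/1000
merge 31/125 + 263/1000 → 511/1000
merge 489/1000 + 511/1000 → 1
L = 31/125 + 489/1000 + 511/1000 + 1 = 281/125 = 2.248 bits/symbol.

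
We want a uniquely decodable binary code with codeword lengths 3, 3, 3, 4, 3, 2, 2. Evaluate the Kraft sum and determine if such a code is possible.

With common denominator 2^4 = 16: Σ 2^(−ℓᵢ) = 2/16 + 2/16 + 2/16 + 1/16 + 2/16 + 4/16 + 4/16 = 17/16 = 1.0625.
Kraft's inequality requires Σ ≤ 1; here Σ = 1.0625 > 1, so no such prefix code exists.

1.0625; no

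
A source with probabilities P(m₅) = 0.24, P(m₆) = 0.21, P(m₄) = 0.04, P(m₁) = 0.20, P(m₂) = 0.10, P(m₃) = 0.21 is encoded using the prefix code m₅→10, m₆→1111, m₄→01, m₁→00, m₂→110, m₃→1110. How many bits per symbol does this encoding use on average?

2.94 bits/symbol

L̄ = Σ pᵢ·ℓᵢ = 0.24·2 + 0.21·4 + 0.04·2 + 0.20·2 + 0.10·3 + 0.21·4 = 2.94 bits/symbol.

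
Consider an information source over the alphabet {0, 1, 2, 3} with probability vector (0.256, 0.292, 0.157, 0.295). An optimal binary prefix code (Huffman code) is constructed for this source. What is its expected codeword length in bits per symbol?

2 bits/symbol

Repeatedly combine the two least-probable nodes; the expected code length is the sum of the merged weights.
merge 157/1000 + 32/125 → 413/1000
merge 73/250 + 59/200 → 587/1000
merge 413/1000 + 587/1000 → 1
L = 413/1000 + 587/1000 + 1 = 2 bits/symbol.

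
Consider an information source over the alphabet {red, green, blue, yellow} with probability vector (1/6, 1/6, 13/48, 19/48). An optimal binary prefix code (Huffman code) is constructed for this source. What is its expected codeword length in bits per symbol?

Repeatedly combine the two least-probable nodes; the expected code length is the sum of the merged weights.
merge 1/6 + 1/6 → 1/3
merge 13/48 + 1/3 → 29/48
merge 19/48 + 29/48 → 1
L = 1/3 + 29/48 + 1 = 31/16 = 1.9375 bits/symbol.

1.9375 bits/symbol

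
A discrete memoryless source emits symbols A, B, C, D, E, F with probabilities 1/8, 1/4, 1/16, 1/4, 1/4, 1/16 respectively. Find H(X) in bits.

2.375 bits

Each probability is a power of 1/2, so log₂(1/p) is an integer.
H = Σ p·log₂(1/p) = 1/8·3 + 1/4·2 + 1/16·4 + 1/4·2 + 1/4·2 + 1/16·4 = 2.375 bits.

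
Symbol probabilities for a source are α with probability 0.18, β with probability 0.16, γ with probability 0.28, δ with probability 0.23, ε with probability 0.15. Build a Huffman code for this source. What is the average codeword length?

Repeatedly combine the two least-probable nodes; the expected code length is the sum of the merged weights.
merge 3/20 + 4/25 → 31/100
merge 9/50 + 23/100 → 41/100
merge 7/25 + 31/100 → 59/100
merge 41/100 + 59/100 → 1
L = 31/100 + 41/100 + 59/100 + 1 = 231/100 = 2.31 bits/symbol.

2.31 bits/symbol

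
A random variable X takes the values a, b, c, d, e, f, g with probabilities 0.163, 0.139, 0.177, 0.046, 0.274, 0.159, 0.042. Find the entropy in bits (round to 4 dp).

H = −Σ pᵢ log₂ pᵢ.
−0.163·log₂(0.163) = 0.4266
−0.139·log₂(0.139) = 0.3957
−0.177·log₂(0.177) = 0.4422
−0.046·log₂(0.046) = 0.2043
−0.274·log₂(0.274) = 0.5118
−0.159·log₂(0.159) = 0.4218
−0.042·log₂(0.042) = 0.1921
Sum ≈ 2.5945 → 2.5945 bits.

2.5945 bits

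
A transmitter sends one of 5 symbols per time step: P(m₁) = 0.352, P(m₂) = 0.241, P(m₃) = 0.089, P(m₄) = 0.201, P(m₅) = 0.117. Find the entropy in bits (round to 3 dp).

H = −Σ pᵢ log₂ pᵢ.
−0.352·log₂(0.352) = 0.5302
−0.241·log₂(0.241) = 0.4947
−0.089·log₂(0.089) = 0.3106
−0.201·log₂(0.201) = 0.4653
−0.117·log₂(0.117) = 0.3622
Sum ≈ 2.1630 → 2.163 bits.

2.163 bits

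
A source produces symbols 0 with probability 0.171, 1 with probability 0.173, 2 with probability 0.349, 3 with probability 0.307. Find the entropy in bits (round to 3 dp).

1.927 bits

H = −Σ pᵢ log₂ pᵢ.
−0.171·log₂(0.171) = 0.4357
−0.173·log₂(0.173) = 0.4379
−0.349·log₂(0.349) = 0.5300
−0.307·log₂(0.307) = 0.5230
Sum ≈ 1.9266 → 1.927 bits.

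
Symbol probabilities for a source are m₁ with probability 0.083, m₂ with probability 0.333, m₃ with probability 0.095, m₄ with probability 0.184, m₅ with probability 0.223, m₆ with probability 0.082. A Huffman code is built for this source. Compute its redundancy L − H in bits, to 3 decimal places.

Entropy H = −Σ p log₂ p ≈ 2.3769 bits.
Huffman merges: 41/500+83/1000→33/200; 19/200+33/200→13/50; 23/125+223/1000→407/1000; 13/50+333/1000→593/1000; 407/1000+593/1000→1. L = 97/40 ≈ 2.4250.
L − H = 2.4250 − 2.3769 = 0.048 bits.

0.048 bits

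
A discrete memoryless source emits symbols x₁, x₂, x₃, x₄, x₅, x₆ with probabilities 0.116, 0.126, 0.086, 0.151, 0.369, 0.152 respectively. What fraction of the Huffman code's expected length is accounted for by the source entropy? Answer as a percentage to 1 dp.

97.3%

Entropy H = −Σ p log₂ p ≈ 2.3971 bits.
Huffman merges: 43/500+29/250→101/500; 63/500+151/1000→277/1000; 19/125+101/500→177/500; 277/1000+177/500→631/1000; 369/1000+631/1000→1. L = 308/125 ≈ 2.4640.
Efficiency = H/L = 2.3971/2.4640 = 97.3%.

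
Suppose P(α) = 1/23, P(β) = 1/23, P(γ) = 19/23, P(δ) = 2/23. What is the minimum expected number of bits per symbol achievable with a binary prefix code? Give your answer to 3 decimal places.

1.261 bits/symbol

Repeatedly combine the two least-probable nodes; the expected code length is the sum of the merged weights.
merge 1/23 + 1/23 → 2/23
merge 2/23 + 2/23 → 4/23
merge 4/23 + 19/23 → 1
L = 2/23 + 4/23 + 1 = 29/23 ≈ 1.261 bits/symbol.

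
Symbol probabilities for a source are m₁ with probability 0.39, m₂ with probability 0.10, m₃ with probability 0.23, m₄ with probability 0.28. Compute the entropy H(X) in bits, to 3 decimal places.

H = −Σ pᵢ log₂ pᵢ.
−0.39·log₂(0.39) = 0.5298
−0.10·log₂(0.10) = 0.3322
−0.23·log₂(0.23) = 0.4877
−0.28·log₂(0.28) = 0.5142
Sum ≈ 1.8639 → 1.864 bits.

1.864 bits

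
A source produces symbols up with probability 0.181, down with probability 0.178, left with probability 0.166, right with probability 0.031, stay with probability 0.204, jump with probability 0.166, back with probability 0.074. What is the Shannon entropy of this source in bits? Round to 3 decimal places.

2.651 bits

H = −Σ pᵢ log₂ pᵢ.
−0.181·log₂(0.181) = 0.4463
−0.178·log₂(0.178) = 0.4432
−0.166·log₂(0.166) = 0.4301
−0.031·log₂(0.031) = 0.1554
−0.204·log₂(0.204) = 0.4678
−0.166·log₂(0.166) = 0.4301
−0.074·log₂(0.074) = 0.2780
Sum ≈ 2.6509 → 2.651 bits.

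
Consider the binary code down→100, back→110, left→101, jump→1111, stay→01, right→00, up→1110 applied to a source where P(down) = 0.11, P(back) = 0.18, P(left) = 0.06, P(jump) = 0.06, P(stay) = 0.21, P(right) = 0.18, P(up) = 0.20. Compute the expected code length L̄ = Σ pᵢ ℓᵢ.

L̄ = Σ pᵢ·ℓᵢ = 0.11·3 + 0.18·3 + 0.06·3 + 0.06·4 + 0.21·2 + 0.18·2 + 0.20·4 = 2.87 bits/symbol.

2.87 bits/symbol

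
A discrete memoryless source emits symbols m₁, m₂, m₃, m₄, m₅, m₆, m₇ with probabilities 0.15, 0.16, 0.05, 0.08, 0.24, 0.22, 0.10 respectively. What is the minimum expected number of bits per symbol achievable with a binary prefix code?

2.67 bits/symbol

Repeatedly combine the two least-probable nodes; the expected code length is the sum of the merged weights.
merge 1/20 + 2/25 → 13/100
merge 1/10 + 13/100 → 23/100
merge 3/20 + 4/25 → 31/100
merge 11/50 + 23/100 → 9/20
merge 6/25 + 31/100 → 11/20
merge 9/20 + 11/20 → 1
L = 13/100 + 23/100 + 31/100 + 9/20 + 11/20 + 1 = 267/100 = 2.67 bits/symbol.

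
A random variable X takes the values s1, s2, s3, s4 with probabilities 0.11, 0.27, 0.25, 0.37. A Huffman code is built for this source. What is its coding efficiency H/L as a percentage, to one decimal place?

Entropy H = −Σ p log₂ p ≈ 1.8910 bits.
Huffman merges: 11/100+1/4→9/25; 27/100+9/25→63/100; 37/100+63/100→1. L = 199/100 ≈ 1.9900.
Efficiency = H/L = 1.8910/1.9900 = 95.0%.

95.0%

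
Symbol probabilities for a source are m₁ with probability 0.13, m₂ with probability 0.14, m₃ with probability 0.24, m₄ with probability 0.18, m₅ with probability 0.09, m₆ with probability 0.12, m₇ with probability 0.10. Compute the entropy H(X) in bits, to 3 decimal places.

H = −Σ pᵢ log₂ pᵢ.
−0.13·log₂(0.13) = 0.3826
−0.14·log₂(0.14) = 0.3971
−0.24·log₂(0.24) = 0.4941
−0.18·log₂(0.18) = 0.4453
−0.09·log₂(0.09) = 0.3127
−0.12·log₂(0.12) = 0.3671
−0.10·log₂(0.10) = 0.3322
Sum ≈ 2.7311 → 2.731 bits.

2.731 bits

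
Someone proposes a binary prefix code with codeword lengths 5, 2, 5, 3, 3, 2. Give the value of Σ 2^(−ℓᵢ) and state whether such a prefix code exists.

0.8125; yes

With common denominator 2^5 = 32: Σ 2^(−ℓᵢ) = 1/32 + 8/32 + 1/32 + 4/32 + 4/32 + 8/32 = 26/32 = 0.8125.
Kraft's inequality requires Σ ≤ 1; here Σ = 0.8125 ≤ 1, so such a prefix code exists.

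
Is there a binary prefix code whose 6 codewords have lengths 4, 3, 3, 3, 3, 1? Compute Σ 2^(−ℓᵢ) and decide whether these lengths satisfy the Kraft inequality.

With common denominator 2^4 = 16: Σ 2^(−ℓᵢ) = 1/16 + 2/16 + 2/16 + 2/16 + 2/16 + 8/16 = 17/16 = 1.0625.
Kraft's inequality requires Σ ≤ 1; here Σ = 1.0625 > 1, so no such prefix code exists.

1.0625; no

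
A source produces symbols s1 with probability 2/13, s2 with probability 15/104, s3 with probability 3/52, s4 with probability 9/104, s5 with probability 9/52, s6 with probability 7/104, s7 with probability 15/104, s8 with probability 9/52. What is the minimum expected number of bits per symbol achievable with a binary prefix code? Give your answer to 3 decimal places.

2.952 bits/symbol

Repeatedly combine the two least-probable nodes; the expected code length is the sum of the merged weights.
merge 3/52 + 7/104 → 1/8
merge 9/104 + 1/8 → 11/52
merge 15/104 + 15/104 → 15/52
merge 2/13 + 9/52 → 17/52
merge 9/52 + 11/52 → 5/13
merge 15/52 + 17/52 → 8/13
merge 5/13 + 8/13 → 1
L = 1/8 + 11/52 + 15/52 + 17/52 + 5/13 + 8/13 + 1 = 307/104 ≈ 2.952 bits/symbol.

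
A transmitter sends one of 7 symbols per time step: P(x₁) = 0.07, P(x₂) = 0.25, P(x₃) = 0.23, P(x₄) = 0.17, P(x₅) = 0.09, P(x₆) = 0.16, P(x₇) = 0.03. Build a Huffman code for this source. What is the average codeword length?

Repeatedly combine the two least-probable nodes; the expected code length is the sum of the merged weights.
merge 3/100 + 7/100 → 1/10
merge 9/100 + 1/10 → 19/100
merge 4/25 + 17/100 → 33/100
merge 19/100 + 23/100 → 21/50
merge 1/4 + 33/100 → 29/50
merge 21/50 + 29/50 → 1
L = 1/10 + 19/100 + 33/100 + 21/50 + 29/50 + 1 = 131/50 = 2.62 bits/symbol.

2.62 bits/symbol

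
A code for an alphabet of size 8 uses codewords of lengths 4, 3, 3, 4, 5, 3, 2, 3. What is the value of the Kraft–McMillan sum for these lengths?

With common denominator 2^5 = 32: Σ 2^(−ℓᵢ) = 2/32 + 4/32 + 4/32 + 2/32 + 1/32 + 4/32 + 8/32 + 4/32 = 29/32 = 0.90625.

0.90625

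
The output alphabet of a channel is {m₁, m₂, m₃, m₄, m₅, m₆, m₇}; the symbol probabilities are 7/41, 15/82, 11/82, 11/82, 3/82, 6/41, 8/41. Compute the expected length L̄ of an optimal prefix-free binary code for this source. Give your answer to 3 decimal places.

Repeatedly combine the two least-probable nodes; the expected code length is the sum of the merged weights.
merge 3/82 + 11/82 → 7/41
merge 11/82 + 6/41 → 23/82
merge 7/41 + 7/41 → 14/41
merge 15/82 + 8/41 → 31/82
merge 23/82 + 14/41 → 51/82
merge 31/82 + 51/82 → 1
L = 7/41 + 23/82 + 14/41 + 31/82 + 51/82 + 1 = 229/82 ≈ 2.793 bits/symbol.

2.793 bits/symbol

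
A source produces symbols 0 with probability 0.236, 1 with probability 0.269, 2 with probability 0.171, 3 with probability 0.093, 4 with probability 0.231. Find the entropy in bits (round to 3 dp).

H = −Σ pᵢ log₂ pᵢ.
−0.236·log₂(0.236) = 0.4916
−0.269·log₂(0.269) = 0.5096
−0.171·log₂(0.171) = 0.4357
−0.093·log₂(0.093) = 0.3187
−0.231·log₂(0.231) = 0.4883
Sum ≈ 2.2439 → 2.244 bits.

2.244 bits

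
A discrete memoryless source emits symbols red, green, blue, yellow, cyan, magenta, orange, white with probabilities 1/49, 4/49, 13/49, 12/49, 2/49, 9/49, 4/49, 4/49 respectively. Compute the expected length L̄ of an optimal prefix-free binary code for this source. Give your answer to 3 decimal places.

2.673 bits/symbol

Repeatedly combine the two least-probable nodes; the expected code length is the sum of the merged weights.
merge 1/49 + 2/49 → 3/49
merge 3/49 + 4/49 → 1/7
merge 4/49 + 4/49 → 8/49
merge 1/7 + 8/49 → 15/49
merge 9/49 + 12/49 → 3/7
merge 13/49 + 15/49 → 4/7
merge 3/7 + 4/7 → 1
L = 3/49 + 1/7 + 8/49 + 15/49 + 3/7 + 4/7 + 1 = 131/49 ≈ 2.673 bits/symbol.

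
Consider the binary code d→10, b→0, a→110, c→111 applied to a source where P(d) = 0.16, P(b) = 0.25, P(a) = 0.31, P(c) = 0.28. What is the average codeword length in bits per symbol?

L̄ = Σ pᵢ·ℓᵢ = 0.16·2 + 0.25·1 + 0.31·3 + 0.28·3 = 2.34 bits/symbol.

2.34 bits/symbol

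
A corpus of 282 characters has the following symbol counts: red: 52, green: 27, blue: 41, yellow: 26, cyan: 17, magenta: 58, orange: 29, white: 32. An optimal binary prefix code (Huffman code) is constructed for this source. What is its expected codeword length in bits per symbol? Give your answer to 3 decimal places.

2.947 bits/symbol

Probabilities are the counts divided by 282.
Repeatedly combine the two least-probable nodes; the expected code length is the sum of the merged weights.
merge 17/282 + 13/141 → 43/282
merge 9/94 + 29/282 → 28/141
merge 16/141 + 41/282 → 73/282
merge 43/282 + 26/141 → 95/282
merge 28/141 + 29/141 → 19/47
merge 73/282 + 95/282 → 28/47
merge 19/47 + 28/47 → 1
L = 43/282 + 28/141 + 73/282 + 95/282 + 19/47 + 28/47 + 1 = 277/94 ≈ 2.947 bits/symbol.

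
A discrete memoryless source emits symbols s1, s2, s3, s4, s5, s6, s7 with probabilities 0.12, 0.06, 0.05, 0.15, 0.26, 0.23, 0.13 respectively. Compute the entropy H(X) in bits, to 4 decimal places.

H = −Σ pᵢ log₂ pᵢ.
−0.12·log₂(0.12) = 0.3671
−0.06·log₂(0.06) = 0.2435
−0.05·log₂(0.05) = 0.2161
−0.15·log₂(0.15) = 0.4105
−0.26·log₂(0.26) = 0.5053
−0.23·log₂(0.23) = 0.4877
−0.13·log₂(0.13) = 0.3826
Sum ≈ 2.6128 → 2.6128 bits.

2.6128 bits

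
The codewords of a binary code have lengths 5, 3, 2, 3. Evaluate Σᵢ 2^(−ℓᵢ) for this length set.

0.53125

With common denominator 2^5 = 32: Σ 2^(−ℓᵢ) = 1/32 + 4/32 + 8/32 + 4/32 = 17/32 = 0.53125.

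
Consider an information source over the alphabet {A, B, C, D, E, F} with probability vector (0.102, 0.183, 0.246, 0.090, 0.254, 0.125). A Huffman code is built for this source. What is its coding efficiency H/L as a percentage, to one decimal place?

Entropy H = −Σ p log₂ p ≈ 2.4718 bits.
Huffman merges: 9/100+51/500→24/125; 1/8+183/1000→77/250; 24/125+123/500→219/500; 127/500+77/250→281/500; 219/500+281/500→1. L = 5/2 ≈ 2.5000.
Efficiency = H/L = 2.4718/2.5000 = 98.9%.

98.9%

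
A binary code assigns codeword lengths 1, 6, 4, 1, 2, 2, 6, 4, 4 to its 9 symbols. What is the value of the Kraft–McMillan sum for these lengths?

With common denominator 2^6 = 64: Σ 2^(−ℓᵢ) = 32/64 + 1/64 + 4/64 + 32/64 + 16/64 + 16/64 + 1/64 + 4/64 + 4/64 = 110/64 = 1.71875.

1.71875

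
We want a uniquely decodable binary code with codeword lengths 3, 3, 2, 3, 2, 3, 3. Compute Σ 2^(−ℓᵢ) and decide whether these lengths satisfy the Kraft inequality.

1.125; no

With common denominator 2^3 = 8: Σ 2^(−ℓᵢ) = 1/8 + 1/8 + 2/8 + 1/8 + 2/8 + 1/8 + 1/8 = 9/8 = 1.125.
Kraft's inequality requires Σ ≤ 1; here Σ = 1.125 > 1, so no such prefix code exists.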